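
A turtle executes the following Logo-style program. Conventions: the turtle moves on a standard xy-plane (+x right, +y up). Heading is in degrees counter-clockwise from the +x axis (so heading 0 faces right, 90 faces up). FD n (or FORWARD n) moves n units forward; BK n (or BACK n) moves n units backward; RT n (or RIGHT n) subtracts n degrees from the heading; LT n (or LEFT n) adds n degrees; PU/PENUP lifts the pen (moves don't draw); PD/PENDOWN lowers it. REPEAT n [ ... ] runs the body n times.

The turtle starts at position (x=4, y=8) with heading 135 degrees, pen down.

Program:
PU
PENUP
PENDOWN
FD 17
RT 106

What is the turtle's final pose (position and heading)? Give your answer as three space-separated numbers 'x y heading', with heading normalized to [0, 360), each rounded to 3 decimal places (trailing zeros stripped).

Executing turtle program step by step:
Start: pos=(4,8), heading=135, pen down
PU: pen up
PU: pen up
PD: pen down
FD 17: (4,8) -> (-8.021,20.021) [heading=135, draw]
RT 106: heading 135 -> 29
Final: pos=(-8.021,20.021), heading=29, 1 segment(s) drawn

Answer: -8.021 20.021 29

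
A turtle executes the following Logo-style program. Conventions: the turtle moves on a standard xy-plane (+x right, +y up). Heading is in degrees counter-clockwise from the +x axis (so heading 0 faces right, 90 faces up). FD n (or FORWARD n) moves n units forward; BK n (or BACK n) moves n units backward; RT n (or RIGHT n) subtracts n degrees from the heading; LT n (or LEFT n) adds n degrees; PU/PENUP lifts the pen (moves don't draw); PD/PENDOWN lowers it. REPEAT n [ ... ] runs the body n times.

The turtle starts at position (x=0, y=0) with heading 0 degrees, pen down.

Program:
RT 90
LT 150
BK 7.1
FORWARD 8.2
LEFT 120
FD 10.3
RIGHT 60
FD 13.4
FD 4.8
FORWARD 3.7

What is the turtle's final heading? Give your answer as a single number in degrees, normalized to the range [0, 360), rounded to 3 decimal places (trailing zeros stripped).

Executing turtle program step by step:
Start: pos=(0,0), heading=0, pen down
RT 90: heading 0 -> 270
LT 150: heading 270 -> 60
BK 7.1: (0,0) -> (-3.55,-6.149) [heading=60, draw]
FD 8.2: (-3.55,-6.149) -> (0.55,0.953) [heading=60, draw]
LT 120: heading 60 -> 180
FD 10.3: (0.55,0.953) -> (-9.75,0.953) [heading=180, draw]
RT 60: heading 180 -> 120
FD 13.4: (-9.75,0.953) -> (-16.45,12.557) [heading=120, draw]
FD 4.8: (-16.45,12.557) -> (-18.85,16.714) [heading=120, draw]
FD 3.7: (-18.85,16.714) -> (-20.7,19.919) [heading=120, draw]
Final: pos=(-20.7,19.919), heading=120, 6 segment(s) drawn

Answer: 120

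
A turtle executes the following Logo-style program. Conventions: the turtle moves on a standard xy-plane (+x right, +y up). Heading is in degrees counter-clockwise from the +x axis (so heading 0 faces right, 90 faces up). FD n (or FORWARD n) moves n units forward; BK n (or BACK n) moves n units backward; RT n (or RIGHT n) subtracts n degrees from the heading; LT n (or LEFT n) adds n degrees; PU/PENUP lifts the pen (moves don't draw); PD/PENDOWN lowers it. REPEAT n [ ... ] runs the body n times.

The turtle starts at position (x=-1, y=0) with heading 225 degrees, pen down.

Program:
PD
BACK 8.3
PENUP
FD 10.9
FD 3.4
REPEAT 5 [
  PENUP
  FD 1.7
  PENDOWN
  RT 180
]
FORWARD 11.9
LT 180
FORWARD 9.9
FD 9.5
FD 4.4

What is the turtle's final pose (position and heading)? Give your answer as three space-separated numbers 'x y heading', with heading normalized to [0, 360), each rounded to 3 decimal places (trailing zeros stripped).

Executing turtle program step by step:
Start: pos=(-1,0), heading=225, pen down
PD: pen down
BK 8.3: (-1,0) -> (4.869,5.869) [heading=225, draw]
PU: pen up
FD 10.9: (4.869,5.869) -> (-2.838,-1.838) [heading=225, move]
FD 3.4: (-2.838,-1.838) -> (-5.243,-4.243) [heading=225, move]
REPEAT 5 [
  -- iteration 1/5 --
  PU: pen up
  FD 1.7: (-5.243,-4.243) -> (-6.445,-5.445) [heading=225, move]
  PD: pen down
  RT 180: heading 225 -> 45
  -- iteration 2/5 --
  PU: pen up
  FD 1.7: (-6.445,-5.445) -> (-5.243,-4.243) [heading=45, move]
  PD: pen down
  RT 180: heading 45 -> 225
  -- iteration 3/5 --
  PU: pen up
  FD 1.7: (-5.243,-4.243) -> (-6.445,-5.445) [heading=225, move]
  PD: pen down
  RT 180: heading 225 -> 45
  -- iteration 4/5 --
  PU: pen up
  FD 1.7: (-6.445,-5.445) -> (-5.243,-4.243) [heading=45, move]
  PD: pen down
  RT 180: heading 45 -> 225
  -- iteration 5/5 --
  PU: pen up
  FD 1.7: (-5.243,-4.243) -> (-6.445,-5.445) [heading=225, move]
  PD: pen down
  RT 180: heading 225 -> 45
]
FD 11.9: (-6.445,-5.445) -> (1.97,2.97) [heading=45, draw]
LT 180: heading 45 -> 225
FD 9.9: (1.97,2.97) -> (-5.031,-4.031) [heading=225, draw]
FD 9.5: (-5.031,-4.031) -> (-11.748,-10.748) [heading=225, draw]
FD 4.4: (-11.748,-10.748) -> (-14.859,-13.859) [heading=225, draw]
Final: pos=(-14.859,-13.859), heading=225, 5 segment(s) drawn

Answer: -14.859 -13.859 225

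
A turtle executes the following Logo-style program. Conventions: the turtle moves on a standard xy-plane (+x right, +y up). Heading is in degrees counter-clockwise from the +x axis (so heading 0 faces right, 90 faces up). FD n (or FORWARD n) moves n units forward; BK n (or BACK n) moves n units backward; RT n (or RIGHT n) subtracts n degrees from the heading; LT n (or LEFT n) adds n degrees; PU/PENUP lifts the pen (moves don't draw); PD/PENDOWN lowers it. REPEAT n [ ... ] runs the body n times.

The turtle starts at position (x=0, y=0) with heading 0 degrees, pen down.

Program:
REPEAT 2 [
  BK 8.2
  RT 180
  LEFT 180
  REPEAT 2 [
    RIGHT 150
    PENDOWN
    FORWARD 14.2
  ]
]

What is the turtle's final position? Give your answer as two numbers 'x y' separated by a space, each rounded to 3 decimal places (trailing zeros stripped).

Executing turtle program step by step:
Start: pos=(0,0), heading=0, pen down
REPEAT 2 [
  -- iteration 1/2 --
  BK 8.2: (0,0) -> (-8.2,0) [heading=0, draw]
  RT 180: heading 0 -> 180
  LT 180: heading 180 -> 0
  REPEAT 2 [
    -- iteration 1/2 --
    RT 150: heading 0 -> 210
    PD: pen down
    FD 14.2: (-8.2,0) -> (-20.498,-7.1) [heading=210, draw]
    -- iteration 2/2 --
    RT 150: heading 210 -> 60
    PD: pen down
    FD 14.2: (-20.498,-7.1) -> (-13.398,5.198) [heading=60, draw]
  ]
  -- iteration 2/2 --
  BK 8.2: (-13.398,5.198) -> (-17.498,-1.904) [heading=60, draw]
  RT 180: heading 60 -> 240
  LT 180: heading 240 -> 60
  REPEAT 2 [
    -- iteration 1/2 --
    RT 150: heading 60 -> 270
    PD: pen down
    FD 14.2: (-17.498,-1.904) -> (-17.498,-16.104) [heading=270, draw]
    -- iteration 2/2 --
    RT 150: heading 270 -> 120
    PD: pen down
    FD 14.2: (-17.498,-16.104) -> (-24.598,-3.806) [heading=120, draw]
  ]
]
Final: pos=(-24.598,-3.806), heading=120, 6 segment(s) drawn

Answer: -24.598 -3.806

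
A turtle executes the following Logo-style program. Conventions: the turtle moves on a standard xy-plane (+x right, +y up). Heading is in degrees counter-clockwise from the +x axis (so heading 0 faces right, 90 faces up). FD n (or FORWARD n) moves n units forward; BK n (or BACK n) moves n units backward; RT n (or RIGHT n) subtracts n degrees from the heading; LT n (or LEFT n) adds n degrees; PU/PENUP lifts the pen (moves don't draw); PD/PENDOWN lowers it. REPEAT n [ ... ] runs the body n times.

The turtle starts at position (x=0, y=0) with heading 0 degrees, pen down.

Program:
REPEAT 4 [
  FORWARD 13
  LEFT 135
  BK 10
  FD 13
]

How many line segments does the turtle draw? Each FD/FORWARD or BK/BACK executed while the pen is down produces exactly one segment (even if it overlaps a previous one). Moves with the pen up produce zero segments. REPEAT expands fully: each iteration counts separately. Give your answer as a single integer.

Answer: 12

Derivation:
Executing turtle program step by step:
Start: pos=(0,0), heading=0, pen down
REPEAT 4 [
  -- iteration 1/4 --
  FD 13: (0,0) -> (13,0) [heading=0, draw]
  LT 135: heading 0 -> 135
  BK 10: (13,0) -> (20.071,-7.071) [heading=135, draw]
  FD 13: (20.071,-7.071) -> (10.879,2.121) [heading=135, draw]
  -- iteration 2/4 --
  FD 13: (10.879,2.121) -> (1.686,11.314) [heading=135, draw]
  LT 135: heading 135 -> 270
  BK 10: (1.686,11.314) -> (1.686,21.314) [heading=270, draw]
  FD 13: (1.686,21.314) -> (1.686,8.314) [heading=270, draw]
  -- iteration 3/4 --
  FD 13: (1.686,8.314) -> (1.686,-4.686) [heading=270, draw]
  LT 135: heading 270 -> 45
  BK 10: (1.686,-4.686) -> (-5.385,-11.757) [heading=45, draw]
  FD 13: (-5.385,-11.757) -> (3.808,-2.565) [heading=45, draw]
  -- iteration 4/4 --
  FD 13: (3.808,-2.565) -> (13,6.627) [heading=45, draw]
  LT 135: heading 45 -> 180
  BK 10: (13,6.627) -> (23,6.627) [heading=180, draw]
  FD 13: (23,6.627) -> (10,6.627) [heading=180, draw]
]
Final: pos=(10,6.627), heading=180, 12 segment(s) drawn
Segments drawn: 12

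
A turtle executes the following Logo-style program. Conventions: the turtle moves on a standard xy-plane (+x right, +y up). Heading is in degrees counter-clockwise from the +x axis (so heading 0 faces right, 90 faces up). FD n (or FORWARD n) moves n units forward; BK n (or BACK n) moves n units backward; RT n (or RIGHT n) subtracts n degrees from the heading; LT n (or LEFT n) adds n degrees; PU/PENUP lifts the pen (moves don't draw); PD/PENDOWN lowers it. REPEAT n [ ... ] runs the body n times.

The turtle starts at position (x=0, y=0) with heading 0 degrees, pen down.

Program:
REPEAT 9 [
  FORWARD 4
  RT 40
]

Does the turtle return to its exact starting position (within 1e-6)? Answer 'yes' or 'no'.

Answer: yes

Derivation:
Executing turtle program step by step:
Start: pos=(0,0), heading=0, pen down
REPEAT 9 [
  -- iteration 1/9 --
  FD 4: (0,0) -> (4,0) [heading=0, draw]
  RT 40: heading 0 -> 320
  -- iteration 2/9 --
  FD 4: (4,0) -> (7.064,-2.571) [heading=320, draw]
  RT 40: heading 320 -> 280
  -- iteration 3/9 --
  FD 4: (7.064,-2.571) -> (7.759,-6.51) [heading=280, draw]
  RT 40: heading 280 -> 240
  -- iteration 4/9 --
  FD 4: (7.759,-6.51) -> (5.759,-9.974) [heading=240, draw]
  RT 40: heading 240 -> 200
  -- iteration 5/9 --
  FD 4: (5.759,-9.974) -> (2,-11.343) [heading=200, draw]
  RT 40: heading 200 -> 160
  -- iteration 6/9 --
  FD 4: (2,-11.343) -> (-1.759,-9.974) [heading=160, draw]
  RT 40: heading 160 -> 120
  -- iteration 7/9 --
  FD 4: (-1.759,-9.974) -> (-3.759,-6.51) [heading=120, draw]
  RT 40: heading 120 -> 80
  -- iteration 8/9 --
  FD 4: (-3.759,-6.51) -> (-3.064,-2.571) [heading=80, draw]
  RT 40: heading 80 -> 40
  -- iteration 9/9 --
  FD 4: (-3.064,-2.571) -> (0,0) [heading=40, draw]
  RT 40: heading 40 -> 0
]
Final: pos=(0,0), heading=0, 9 segment(s) drawn

Start position: (0, 0)
Final position: (0, 0)
Distance = 0; < 1e-6 -> CLOSED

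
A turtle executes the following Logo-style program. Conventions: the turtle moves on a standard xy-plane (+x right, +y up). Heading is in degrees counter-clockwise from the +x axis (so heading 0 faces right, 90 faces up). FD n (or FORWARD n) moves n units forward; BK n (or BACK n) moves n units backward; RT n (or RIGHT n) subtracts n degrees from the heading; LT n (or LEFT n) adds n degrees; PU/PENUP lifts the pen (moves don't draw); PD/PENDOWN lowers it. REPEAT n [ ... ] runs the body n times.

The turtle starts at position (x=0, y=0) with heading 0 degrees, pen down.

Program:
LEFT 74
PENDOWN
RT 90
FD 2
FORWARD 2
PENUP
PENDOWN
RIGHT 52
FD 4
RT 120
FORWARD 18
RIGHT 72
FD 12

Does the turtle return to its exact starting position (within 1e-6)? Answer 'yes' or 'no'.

Answer: no

Derivation:
Executing turtle program step by step:
Start: pos=(0,0), heading=0, pen down
LT 74: heading 0 -> 74
PD: pen down
RT 90: heading 74 -> 344
FD 2: (0,0) -> (1.923,-0.551) [heading=344, draw]
FD 2: (1.923,-0.551) -> (3.845,-1.103) [heading=344, draw]
PU: pen up
PD: pen down
RT 52: heading 344 -> 292
FD 4: (3.845,-1.103) -> (5.343,-4.811) [heading=292, draw]
RT 120: heading 292 -> 172
FD 18: (5.343,-4.811) -> (-12.481,-2.306) [heading=172, draw]
RT 72: heading 172 -> 100
FD 12: (-12.481,-2.306) -> (-14.565,9.512) [heading=100, draw]
Final: pos=(-14.565,9.512), heading=100, 5 segment(s) drawn

Start position: (0, 0)
Final position: (-14.565, 9.512)
Distance = 17.396; >= 1e-6 -> NOT closed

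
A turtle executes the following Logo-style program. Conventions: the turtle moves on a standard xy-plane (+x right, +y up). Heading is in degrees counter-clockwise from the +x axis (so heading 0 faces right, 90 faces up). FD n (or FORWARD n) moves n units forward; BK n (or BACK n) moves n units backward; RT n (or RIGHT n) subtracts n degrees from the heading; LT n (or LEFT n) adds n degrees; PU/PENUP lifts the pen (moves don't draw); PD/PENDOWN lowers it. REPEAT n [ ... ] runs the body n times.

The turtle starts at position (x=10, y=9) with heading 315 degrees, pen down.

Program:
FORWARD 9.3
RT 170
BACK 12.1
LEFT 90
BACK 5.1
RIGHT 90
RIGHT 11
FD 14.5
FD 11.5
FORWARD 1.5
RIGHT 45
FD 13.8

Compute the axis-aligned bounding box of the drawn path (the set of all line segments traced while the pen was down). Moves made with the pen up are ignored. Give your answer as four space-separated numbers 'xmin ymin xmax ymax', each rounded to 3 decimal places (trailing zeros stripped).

Executing turtle program step by step:
Start: pos=(10,9), heading=315, pen down
FD 9.3: (10,9) -> (16.576,2.424) [heading=315, draw]
RT 170: heading 315 -> 145
BK 12.1: (16.576,2.424) -> (26.488,-4.516) [heading=145, draw]
LT 90: heading 145 -> 235
BK 5.1: (26.488,-4.516) -> (29.413,-0.339) [heading=235, draw]
RT 90: heading 235 -> 145
RT 11: heading 145 -> 134
FD 14.5: (29.413,-0.339) -> (19.341,10.092) [heading=134, draw]
FD 11.5: (19.341,10.092) -> (11.352,18.364) [heading=134, draw]
FD 1.5: (11.352,18.364) -> (10.31,19.443) [heading=134, draw]
RT 45: heading 134 -> 89
FD 13.8: (10.31,19.443) -> (10.551,33.241) [heading=89, draw]
Final: pos=(10.551,33.241), heading=89, 7 segment(s) drawn

Segment endpoints: x in {10, 10.31, 10.551, 11.352, 16.576, 19.341, 26.488, 29.413}, y in {-4.516, -0.339, 2.424, 9, 10.092, 18.364, 19.443, 33.241}
xmin=10, ymin=-4.516, xmax=29.413, ymax=33.241

Answer: 10 -4.516 29.413 33.241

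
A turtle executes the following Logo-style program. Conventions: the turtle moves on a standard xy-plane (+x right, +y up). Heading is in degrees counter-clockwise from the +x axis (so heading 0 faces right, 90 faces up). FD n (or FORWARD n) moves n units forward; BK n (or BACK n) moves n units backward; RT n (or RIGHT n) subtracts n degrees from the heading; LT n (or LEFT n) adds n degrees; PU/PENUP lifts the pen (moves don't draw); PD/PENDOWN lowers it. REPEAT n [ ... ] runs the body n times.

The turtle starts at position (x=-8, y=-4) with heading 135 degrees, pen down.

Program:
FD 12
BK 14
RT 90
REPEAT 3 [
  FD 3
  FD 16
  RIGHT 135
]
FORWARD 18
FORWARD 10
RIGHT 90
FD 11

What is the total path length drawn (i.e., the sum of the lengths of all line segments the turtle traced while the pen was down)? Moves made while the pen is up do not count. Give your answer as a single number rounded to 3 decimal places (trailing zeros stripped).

Answer: 122

Derivation:
Executing turtle program step by step:
Start: pos=(-8,-4), heading=135, pen down
FD 12: (-8,-4) -> (-16.485,4.485) [heading=135, draw]
BK 14: (-16.485,4.485) -> (-6.586,-5.414) [heading=135, draw]
RT 90: heading 135 -> 45
REPEAT 3 [
  -- iteration 1/3 --
  FD 3: (-6.586,-5.414) -> (-4.464,-3.293) [heading=45, draw]
  FD 16: (-4.464,-3.293) -> (6.849,8.021) [heading=45, draw]
  RT 135: heading 45 -> 270
  -- iteration 2/3 --
  FD 3: (6.849,8.021) -> (6.849,5.021) [heading=270, draw]
  FD 16: (6.849,5.021) -> (6.849,-10.979) [heading=270, draw]
  RT 135: heading 270 -> 135
  -- iteration 3/3 --
  FD 3: (6.849,-10.979) -> (4.728,-8.858) [heading=135, draw]
  FD 16: (4.728,-8.858) -> (-6.586,2.456) [heading=135, draw]
  RT 135: heading 135 -> 0
]
FD 18: (-6.586,2.456) -> (11.414,2.456) [heading=0, draw]
FD 10: (11.414,2.456) -> (21.414,2.456) [heading=0, draw]
RT 90: heading 0 -> 270
FD 11: (21.414,2.456) -> (21.414,-8.544) [heading=270, draw]
Final: pos=(21.414,-8.544), heading=270, 11 segment(s) drawn

Segment lengths:
  seg 1: (-8,-4) -> (-16.485,4.485), length = 12
  seg 2: (-16.485,4.485) -> (-6.586,-5.414), length = 14
  seg 3: (-6.586,-5.414) -> (-4.464,-3.293), length = 3
  seg 4: (-4.464,-3.293) -> (6.849,8.021), length = 16
  seg 5: (6.849,8.021) -> (6.849,5.021), length = 3
  seg 6: (6.849,5.021) -> (6.849,-10.979), length = 16
  seg 7: (6.849,-10.979) -> (4.728,-8.858), length = 3
  seg 8: (4.728,-8.858) -> (-6.586,2.456), length = 16
  seg 9: (-6.586,2.456) -> (11.414,2.456), length = 18
  seg 10: (11.414,2.456) -> (21.414,2.456), length = 10
  seg 11: (21.414,2.456) -> (21.414,-8.544), length = 11
Total = 122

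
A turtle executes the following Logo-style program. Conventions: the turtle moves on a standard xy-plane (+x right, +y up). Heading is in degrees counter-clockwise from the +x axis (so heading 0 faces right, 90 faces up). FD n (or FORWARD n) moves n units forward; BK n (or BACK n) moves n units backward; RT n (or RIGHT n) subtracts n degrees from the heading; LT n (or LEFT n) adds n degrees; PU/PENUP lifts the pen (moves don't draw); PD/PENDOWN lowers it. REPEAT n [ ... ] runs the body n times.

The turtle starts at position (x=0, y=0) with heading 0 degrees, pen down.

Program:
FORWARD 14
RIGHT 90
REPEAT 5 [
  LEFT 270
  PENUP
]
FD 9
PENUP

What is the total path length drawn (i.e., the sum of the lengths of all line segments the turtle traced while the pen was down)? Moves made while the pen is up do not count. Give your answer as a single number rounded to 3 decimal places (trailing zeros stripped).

Answer: 14

Derivation:
Executing turtle program step by step:
Start: pos=(0,0), heading=0, pen down
FD 14: (0,0) -> (14,0) [heading=0, draw]
RT 90: heading 0 -> 270
REPEAT 5 [
  -- iteration 1/5 --
  LT 270: heading 270 -> 180
  PU: pen up
  -- iteration 2/5 --
  LT 270: heading 180 -> 90
  PU: pen up
  -- iteration 3/5 --
  LT 270: heading 90 -> 0
  PU: pen up
  -- iteration 4/5 --
  LT 270: heading 0 -> 270
  PU: pen up
  -- iteration 5/5 --
  LT 270: heading 270 -> 180
  PU: pen up
]
FD 9: (14,0) -> (5,0) [heading=180, move]
PU: pen up
Final: pos=(5,0), heading=180, 1 segment(s) drawn

Segment lengths:
  seg 1: (0,0) -> (14,0), length = 14
Total = 14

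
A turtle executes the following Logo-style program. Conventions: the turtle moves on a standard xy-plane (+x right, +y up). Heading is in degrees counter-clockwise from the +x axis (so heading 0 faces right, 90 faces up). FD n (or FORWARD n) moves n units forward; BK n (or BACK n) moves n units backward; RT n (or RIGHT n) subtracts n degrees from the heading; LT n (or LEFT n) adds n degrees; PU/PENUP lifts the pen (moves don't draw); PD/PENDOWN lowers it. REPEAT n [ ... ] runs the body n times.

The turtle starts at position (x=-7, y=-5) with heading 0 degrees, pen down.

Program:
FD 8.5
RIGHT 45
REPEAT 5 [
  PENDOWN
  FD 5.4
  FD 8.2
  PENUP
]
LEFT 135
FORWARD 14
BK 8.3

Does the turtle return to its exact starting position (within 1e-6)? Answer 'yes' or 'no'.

Answer: no

Derivation:
Executing turtle program step by step:
Start: pos=(-7,-5), heading=0, pen down
FD 8.5: (-7,-5) -> (1.5,-5) [heading=0, draw]
RT 45: heading 0 -> 315
REPEAT 5 [
  -- iteration 1/5 --
  PD: pen down
  FD 5.4: (1.5,-5) -> (5.318,-8.818) [heading=315, draw]
  FD 8.2: (5.318,-8.818) -> (11.117,-14.617) [heading=315, draw]
  PU: pen up
  -- iteration 2/5 --
  PD: pen down
  FD 5.4: (11.117,-14.617) -> (14.935,-18.435) [heading=315, draw]
  FD 8.2: (14.935,-18.435) -> (20.733,-24.233) [heading=315, draw]
  PU: pen up
  -- iteration 3/5 --
  PD: pen down
  FD 5.4: (20.733,-24.233) -> (24.552,-28.052) [heading=315, draw]
  FD 8.2: (24.552,-28.052) -> (30.35,-33.85) [heading=315, draw]
  PU: pen up
  -- iteration 4/5 --
  PD: pen down
  FD 5.4: (30.35,-33.85) -> (34.168,-37.668) [heading=315, draw]
  FD 8.2: (34.168,-37.668) -> (39.967,-43.467) [heading=315, draw]
  PU: pen up
  -- iteration 5/5 --
  PD: pen down
  FD 5.4: (39.967,-43.467) -> (43.785,-47.285) [heading=315, draw]
  FD 8.2: (43.785,-47.285) -> (49.583,-53.083) [heading=315, draw]
  PU: pen up
]
LT 135: heading 315 -> 90
FD 14: (49.583,-53.083) -> (49.583,-39.083) [heading=90, move]
BK 8.3: (49.583,-39.083) -> (49.583,-47.383) [heading=90, move]
Final: pos=(49.583,-47.383), heading=90, 11 segment(s) drawn

Start position: (-7, -5)
Final position: (49.583, -47.383)
Distance = 70.697; >= 1e-6 -> NOT closed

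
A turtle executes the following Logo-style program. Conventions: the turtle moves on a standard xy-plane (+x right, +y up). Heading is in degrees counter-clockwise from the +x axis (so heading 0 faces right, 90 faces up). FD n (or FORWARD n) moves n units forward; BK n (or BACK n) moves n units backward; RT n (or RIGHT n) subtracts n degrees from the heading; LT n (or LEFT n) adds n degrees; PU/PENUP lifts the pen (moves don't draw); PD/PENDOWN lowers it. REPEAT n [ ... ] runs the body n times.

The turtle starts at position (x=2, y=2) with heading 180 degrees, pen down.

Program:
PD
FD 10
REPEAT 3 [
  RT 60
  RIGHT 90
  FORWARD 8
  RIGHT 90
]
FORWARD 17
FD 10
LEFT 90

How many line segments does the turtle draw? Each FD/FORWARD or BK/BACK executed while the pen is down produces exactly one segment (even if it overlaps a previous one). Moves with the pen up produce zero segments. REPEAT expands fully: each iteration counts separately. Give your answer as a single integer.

Answer: 6

Derivation:
Executing turtle program step by step:
Start: pos=(2,2), heading=180, pen down
PD: pen down
FD 10: (2,2) -> (-8,2) [heading=180, draw]
REPEAT 3 [
  -- iteration 1/3 --
  RT 60: heading 180 -> 120
  RT 90: heading 120 -> 30
  FD 8: (-8,2) -> (-1.072,6) [heading=30, draw]
  RT 90: heading 30 -> 300
  -- iteration 2/3 --
  RT 60: heading 300 -> 240
  RT 90: heading 240 -> 150
  FD 8: (-1.072,6) -> (-8,10) [heading=150, draw]
  RT 90: heading 150 -> 60
  -- iteration 3/3 --
  RT 60: heading 60 -> 0
  RT 90: heading 0 -> 270
  FD 8: (-8,10) -> (-8,2) [heading=270, draw]
  RT 90: heading 270 -> 180
]
FD 17: (-8,2) -> (-25,2) [heading=180, draw]
FD 10: (-25,2) -> (-35,2) [heading=180, draw]
LT 90: heading 180 -> 270
Final: pos=(-35,2), heading=270, 6 segment(s) drawn
Segments drawn: 6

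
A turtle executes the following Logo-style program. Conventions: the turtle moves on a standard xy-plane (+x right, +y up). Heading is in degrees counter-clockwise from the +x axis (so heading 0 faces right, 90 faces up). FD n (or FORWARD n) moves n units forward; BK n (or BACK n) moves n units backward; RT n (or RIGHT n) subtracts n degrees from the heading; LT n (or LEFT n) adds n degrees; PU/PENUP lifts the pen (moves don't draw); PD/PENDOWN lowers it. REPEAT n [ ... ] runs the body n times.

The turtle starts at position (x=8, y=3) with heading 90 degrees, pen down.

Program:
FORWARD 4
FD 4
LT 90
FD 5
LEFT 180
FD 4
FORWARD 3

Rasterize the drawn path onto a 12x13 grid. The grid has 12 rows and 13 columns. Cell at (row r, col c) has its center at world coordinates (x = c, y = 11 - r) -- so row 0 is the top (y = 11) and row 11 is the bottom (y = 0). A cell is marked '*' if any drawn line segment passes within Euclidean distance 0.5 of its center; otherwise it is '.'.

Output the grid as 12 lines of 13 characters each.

Segment 0: (8,3) -> (8,7)
Segment 1: (8,7) -> (8,11)
Segment 2: (8,11) -> (3,11)
Segment 3: (3,11) -> (7,11)
Segment 4: (7,11) -> (10,11)

Answer: ...********..
........*....
........*....
........*....
........*....
........*....
........*....
........*....
........*....
.............
.............
.............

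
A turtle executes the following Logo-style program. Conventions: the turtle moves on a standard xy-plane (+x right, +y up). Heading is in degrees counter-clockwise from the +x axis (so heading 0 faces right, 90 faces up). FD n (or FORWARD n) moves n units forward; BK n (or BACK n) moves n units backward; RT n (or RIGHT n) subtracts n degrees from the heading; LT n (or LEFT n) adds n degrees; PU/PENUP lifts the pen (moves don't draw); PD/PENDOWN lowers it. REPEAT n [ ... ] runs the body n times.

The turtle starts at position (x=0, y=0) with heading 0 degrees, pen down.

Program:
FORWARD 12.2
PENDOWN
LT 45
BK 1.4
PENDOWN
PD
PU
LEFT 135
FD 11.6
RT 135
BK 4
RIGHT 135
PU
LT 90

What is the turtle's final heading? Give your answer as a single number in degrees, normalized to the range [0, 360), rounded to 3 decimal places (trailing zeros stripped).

Answer: 0

Derivation:
Executing turtle program step by step:
Start: pos=(0,0), heading=0, pen down
FD 12.2: (0,0) -> (12.2,0) [heading=0, draw]
PD: pen down
LT 45: heading 0 -> 45
BK 1.4: (12.2,0) -> (11.21,-0.99) [heading=45, draw]
PD: pen down
PD: pen down
PU: pen up
LT 135: heading 45 -> 180
FD 11.6: (11.21,-0.99) -> (-0.39,-0.99) [heading=180, move]
RT 135: heading 180 -> 45
BK 4: (-0.39,-0.99) -> (-3.218,-3.818) [heading=45, move]
RT 135: heading 45 -> 270
PU: pen up
LT 90: heading 270 -> 0
Final: pos=(-3.218,-3.818), heading=0, 2 segment(s) drawn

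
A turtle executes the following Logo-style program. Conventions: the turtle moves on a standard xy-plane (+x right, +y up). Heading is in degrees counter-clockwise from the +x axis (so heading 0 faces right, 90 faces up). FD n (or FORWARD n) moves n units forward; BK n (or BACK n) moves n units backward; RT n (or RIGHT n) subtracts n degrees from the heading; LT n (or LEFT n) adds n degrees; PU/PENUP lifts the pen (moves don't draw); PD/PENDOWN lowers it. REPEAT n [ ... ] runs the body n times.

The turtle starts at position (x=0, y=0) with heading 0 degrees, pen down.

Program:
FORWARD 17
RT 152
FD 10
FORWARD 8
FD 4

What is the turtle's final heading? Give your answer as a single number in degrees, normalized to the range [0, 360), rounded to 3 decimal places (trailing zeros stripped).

Executing turtle program step by step:
Start: pos=(0,0), heading=0, pen down
FD 17: (0,0) -> (17,0) [heading=0, draw]
RT 152: heading 0 -> 208
FD 10: (17,0) -> (8.171,-4.695) [heading=208, draw]
FD 8: (8.171,-4.695) -> (1.107,-8.45) [heading=208, draw]
FD 4: (1.107,-8.45) -> (-2.425,-10.328) [heading=208, draw]
Final: pos=(-2.425,-10.328), heading=208, 4 segment(s) drawn

Answer: 208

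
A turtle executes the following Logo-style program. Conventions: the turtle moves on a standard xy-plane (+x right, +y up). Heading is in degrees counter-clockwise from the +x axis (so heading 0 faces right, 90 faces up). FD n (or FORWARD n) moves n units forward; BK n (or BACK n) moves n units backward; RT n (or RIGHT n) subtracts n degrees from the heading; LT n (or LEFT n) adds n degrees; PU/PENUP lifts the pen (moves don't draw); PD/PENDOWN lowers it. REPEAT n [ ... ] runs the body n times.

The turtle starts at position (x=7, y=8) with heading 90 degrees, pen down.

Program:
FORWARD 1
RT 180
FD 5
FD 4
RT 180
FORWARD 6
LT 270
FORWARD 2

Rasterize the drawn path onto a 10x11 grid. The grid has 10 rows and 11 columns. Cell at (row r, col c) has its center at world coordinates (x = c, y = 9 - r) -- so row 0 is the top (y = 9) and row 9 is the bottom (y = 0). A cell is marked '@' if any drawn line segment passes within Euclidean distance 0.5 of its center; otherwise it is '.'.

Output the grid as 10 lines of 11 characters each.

Segment 0: (7,8) -> (7,9)
Segment 1: (7,9) -> (7,4)
Segment 2: (7,4) -> (7,0)
Segment 3: (7,0) -> (7,6)
Segment 4: (7,6) -> (9,6)

Answer: .......@...
.......@...
.......@...
.......@@@.
.......@...
.......@...
.......@...
.......@...
.......@...
.......@...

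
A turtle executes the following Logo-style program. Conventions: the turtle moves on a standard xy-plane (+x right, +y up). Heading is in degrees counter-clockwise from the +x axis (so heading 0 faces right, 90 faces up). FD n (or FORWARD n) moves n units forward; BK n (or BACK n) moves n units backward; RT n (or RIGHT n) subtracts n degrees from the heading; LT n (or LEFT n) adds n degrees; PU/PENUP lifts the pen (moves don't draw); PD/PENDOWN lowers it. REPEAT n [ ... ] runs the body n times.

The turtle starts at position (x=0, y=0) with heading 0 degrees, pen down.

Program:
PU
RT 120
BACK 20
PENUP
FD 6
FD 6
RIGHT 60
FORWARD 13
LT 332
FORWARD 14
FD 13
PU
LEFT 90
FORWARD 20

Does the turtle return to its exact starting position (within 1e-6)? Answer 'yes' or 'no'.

Answer: no

Derivation:
Executing turtle program step by step:
Start: pos=(0,0), heading=0, pen down
PU: pen up
RT 120: heading 0 -> 240
BK 20: (0,0) -> (10,17.321) [heading=240, move]
PU: pen up
FD 6: (10,17.321) -> (7,12.124) [heading=240, move]
FD 6: (7,12.124) -> (4,6.928) [heading=240, move]
RT 60: heading 240 -> 180
FD 13: (4,6.928) -> (-9,6.928) [heading=180, move]
LT 332: heading 180 -> 152
FD 14: (-9,6.928) -> (-21.361,13.501) [heading=152, move]
FD 13: (-21.361,13.501) -> (-32.84,19.604) [heading=152, move]
PU: pen up
LT 90: heading 152 -> 242
FD 20: (-32.84,19.604) -> (-42.229,1.945) [heading=242, move]
Final: pos=(-42.229,1.945), heading=242, 0 segment(s) drawn

Start position: (0, 0)
Final position: (-42.229, 1.945)
Distance = 42.274; >= 1e-6 -> NOT closed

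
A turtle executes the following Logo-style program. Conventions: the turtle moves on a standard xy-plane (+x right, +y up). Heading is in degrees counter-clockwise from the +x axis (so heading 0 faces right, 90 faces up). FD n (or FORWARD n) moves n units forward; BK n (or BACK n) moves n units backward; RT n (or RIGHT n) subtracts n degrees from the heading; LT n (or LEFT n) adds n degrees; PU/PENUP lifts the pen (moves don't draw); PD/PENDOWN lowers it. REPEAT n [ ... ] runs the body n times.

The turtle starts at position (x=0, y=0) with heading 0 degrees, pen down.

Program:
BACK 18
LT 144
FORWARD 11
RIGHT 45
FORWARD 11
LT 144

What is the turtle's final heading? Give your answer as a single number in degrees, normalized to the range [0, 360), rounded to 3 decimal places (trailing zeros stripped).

Executing turtle program step by step:
Start: pos=(0,0), heading=0, pen down
BK 18: (0,0) -> (-18,0) [heading=0, draw]
LT 144: heading 0 -> 144
FD 11: (-18,0) -> (-26.899,6.466) [heading=144, draw]
RT 45: heading 144 -> 99
FD 11: (-26.899,6.466) -> (-28.62,17.33) [heading=99, draw]
LT 144: heading 99 -> 243
Final: pos=(-28.62,17.33), heading=243, 3 segment(s) drawn

Answer: 243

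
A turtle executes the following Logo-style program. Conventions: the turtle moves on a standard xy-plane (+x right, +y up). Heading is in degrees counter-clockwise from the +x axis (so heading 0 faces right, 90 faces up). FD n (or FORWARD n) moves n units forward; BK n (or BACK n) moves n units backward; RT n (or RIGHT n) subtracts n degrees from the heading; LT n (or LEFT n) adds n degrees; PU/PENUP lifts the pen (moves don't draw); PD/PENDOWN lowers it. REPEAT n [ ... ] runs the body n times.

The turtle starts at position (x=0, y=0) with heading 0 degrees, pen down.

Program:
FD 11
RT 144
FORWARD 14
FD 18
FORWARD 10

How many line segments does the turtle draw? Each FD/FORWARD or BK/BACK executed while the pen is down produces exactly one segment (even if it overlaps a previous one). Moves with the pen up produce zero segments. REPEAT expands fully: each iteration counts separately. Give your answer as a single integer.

Answer: 4

Derivation:
Executing turtle program step by step:
Start: pos=(0,0), heading=0, pen down
FD 11: (0,0) -> (11,0) [heading=0, draw]
RT 144: heading 0 -> 216
FD 14: (11,0) -> (-0.326,-8.229) [heading=216, draw]
FD 18: (-0.326,-8.229) -> (-14.889,-18.809) [heading=216, draw]
FD 10: (-14.889,-18.809) -> (-22.979,-24.687) [heading=216, draw]
Final: pos=(-22.979,-24.687), heading=216, 4 segment(s) drawn
Segments drawn: 4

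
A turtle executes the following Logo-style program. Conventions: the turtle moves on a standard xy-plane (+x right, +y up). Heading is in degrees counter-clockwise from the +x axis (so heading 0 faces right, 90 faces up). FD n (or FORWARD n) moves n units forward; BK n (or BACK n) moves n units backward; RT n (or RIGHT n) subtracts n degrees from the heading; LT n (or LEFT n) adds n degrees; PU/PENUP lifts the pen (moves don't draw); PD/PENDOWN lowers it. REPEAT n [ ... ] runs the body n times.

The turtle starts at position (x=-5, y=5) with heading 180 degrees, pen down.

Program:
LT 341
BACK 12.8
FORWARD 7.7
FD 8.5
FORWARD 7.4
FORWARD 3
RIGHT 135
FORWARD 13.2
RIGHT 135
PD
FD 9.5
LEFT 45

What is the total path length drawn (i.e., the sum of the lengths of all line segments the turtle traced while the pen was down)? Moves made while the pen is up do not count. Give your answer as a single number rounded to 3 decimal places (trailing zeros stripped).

Answer: 62.1

Derivation:
Executing turtle program step by step:
Start: pos=(-5,5), heading=180, pen down
LT 341: heading 180 -> 161
BK 12.8: (-5,5) -> (7.103,0.833) [heading=161, draw]
FD 7.7: (7.103,0.833) -> (-0.178,3.34) [heading=161, draw]
FD 8.5: (-0.178,3.34) -> (-8.215,6.107) [heading=161, draw]
FD 7.4: (-8.215,6.107) -> (-15.212,8.516) [heading=161, draw]
FD 3: (-15.212,8.516) -> (-18.048,9.493) [heading=161, draw]
RT 135: heading 161 -> 26
FD 13.2: (-18.048,9.493) -> (-6.184,15.279) [heading=26, draw]
RT 135: heading 26 -> 251
PD: pen down
FD 9.5: (-6.184,15.279) -> (-9.277,6.297) [heading=251, draw]
LT 45: heading 251 -> 296
Final: pos=(-9.277,6.297), heading=296, 7 segment(s) drawn

Segment lengths:
  seg 1: (-5,5) -> (7.103,0.833), length = 12.8
  seg 2: (7.103,0.833) -> (-0.178,3.34), length = 7.7
  seg 3: (-0.178,3.34) -> (-8.215,6.107), length = 8.5
  seg 4: (-8.215,6.107) -> (-15.212,8.516), length = 7.4
  seg 5: (-15.212,8.516) -> (-18.048,9.493), length = 3
  seg 6: (-18.048,9.493) -> (-6.184,15.279), length = 13.2
  seg 7: (-6.184,15.279) -> (-9.277,6.297), length = 9.5
Total = 62.1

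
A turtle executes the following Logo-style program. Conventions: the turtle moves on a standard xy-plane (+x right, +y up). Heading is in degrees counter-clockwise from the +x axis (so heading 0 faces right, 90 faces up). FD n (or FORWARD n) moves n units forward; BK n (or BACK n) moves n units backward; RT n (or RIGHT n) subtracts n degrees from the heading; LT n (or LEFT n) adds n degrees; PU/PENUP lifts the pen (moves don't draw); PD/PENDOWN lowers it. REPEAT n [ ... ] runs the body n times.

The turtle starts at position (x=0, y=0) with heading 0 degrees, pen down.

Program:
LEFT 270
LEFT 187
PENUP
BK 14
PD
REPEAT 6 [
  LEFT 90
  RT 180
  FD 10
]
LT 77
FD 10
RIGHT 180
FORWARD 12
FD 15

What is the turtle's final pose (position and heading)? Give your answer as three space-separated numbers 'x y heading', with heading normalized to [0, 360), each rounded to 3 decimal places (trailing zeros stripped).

Executing turtle program step by step:
Start: pos=(0,0), heading=0, pen down
LT 270: heading 0 -> 270
LT 187: heading 270 -> 97
PU: pen up
BK 14: (0,0) -> (1.706,-13.896) [heading=97, move]
PD: pen down
REPEAT 6 [
  -- iteration 1/6 --
  LT 90: heading 97 -> 187
  RT 180: heading 187 -> 7
  FD 10: (1.706,-13.896) -> (11.632,-12.677) [heading=7, draw]
  -- iteration 2/6 --
  LT 90: heading 7 -> 97
  RT 180: heading 97 -> 277
  FD 10: (11.632,-12.677) -> (12.85,-22.602) [heading=277, draw]
  -- iteration 3/6 --
  LT 90: heading 277 -> 7
  RT 180: heading 7 -> 187
  FD 10: (12.85,-22.602) -> (2.925,-23.821) [heading=187, draw]
  -- iteration 4/6 --
  LT 90: heading 187 -> 277
  RT 180: heading 277 -> 97
  FD 10: (2.925,-23.821) -> (1.706,-13.896) [heading=97, draw]
  -- iteration 5/6 --
  LT 90: heading 97 -> 187
  RT 180: heading 187 -> 7
  FD 10: (1.706,-13.896) -> (11.632,-12.677) [heading=7, draw]
  -- iteration 6/6 --
  LT 90: heading 7 -> 97
  RT 180: heading 97 -> 277
  FD 10: (11.632,-12.677) -> (12.85,-22.602) [heading=277, draw]
]
LT 77: heading 277 -> 354
FD 10: (12.85,-22.602) -> (22.796,-23.648) [heading=354, draw]
RT 180: heading 354 -> 174
FD 12: (22.796,-23.648) -> (10.861,-22.393) [heading=174, draw]
FD 15: (10.861,-22.393) -> (-4.057,-20.825) [heading=174, draw]
Final: pos=(-4.057,-20.825), heading=174, 9 segment(s) drawn

Answer: -4.057 -20.825 174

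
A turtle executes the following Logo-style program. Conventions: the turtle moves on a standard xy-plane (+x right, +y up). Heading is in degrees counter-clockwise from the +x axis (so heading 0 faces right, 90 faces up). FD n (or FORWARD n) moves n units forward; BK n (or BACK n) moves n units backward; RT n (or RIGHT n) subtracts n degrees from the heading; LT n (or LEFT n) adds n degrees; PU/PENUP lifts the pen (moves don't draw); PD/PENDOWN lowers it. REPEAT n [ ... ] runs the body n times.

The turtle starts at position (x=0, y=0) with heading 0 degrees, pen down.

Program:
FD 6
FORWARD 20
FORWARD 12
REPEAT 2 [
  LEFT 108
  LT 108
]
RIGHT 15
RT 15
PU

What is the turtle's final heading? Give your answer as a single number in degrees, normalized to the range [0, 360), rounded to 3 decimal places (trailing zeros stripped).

Executing turtle program step by step:
Start: pos=(0,0), heading=0, pen down
FD 6: (0,0) -> (6,0) [heading=0, draw]
FD 20: (6,0) -> (26,0) [heading=0, draw]
FD 12: (26,0) -> (38,0) [heading=0, draw]
REPEAT 2 [
  -- iteration 1/2 --
  LT 108: heading 0 -> 108
  LT 108: heading 108 -> 216
  -- iteration 2/2 --
  LT 108: heading 216 -> 324
  LT 108: heading 324 -> 72
]
RT 15: heading 72 -> 57
RT 15: heading 57 -> 42
PU: pen up
Final: pos=(38,0), heading=42, 3 segment(s) drawn

Answer: 42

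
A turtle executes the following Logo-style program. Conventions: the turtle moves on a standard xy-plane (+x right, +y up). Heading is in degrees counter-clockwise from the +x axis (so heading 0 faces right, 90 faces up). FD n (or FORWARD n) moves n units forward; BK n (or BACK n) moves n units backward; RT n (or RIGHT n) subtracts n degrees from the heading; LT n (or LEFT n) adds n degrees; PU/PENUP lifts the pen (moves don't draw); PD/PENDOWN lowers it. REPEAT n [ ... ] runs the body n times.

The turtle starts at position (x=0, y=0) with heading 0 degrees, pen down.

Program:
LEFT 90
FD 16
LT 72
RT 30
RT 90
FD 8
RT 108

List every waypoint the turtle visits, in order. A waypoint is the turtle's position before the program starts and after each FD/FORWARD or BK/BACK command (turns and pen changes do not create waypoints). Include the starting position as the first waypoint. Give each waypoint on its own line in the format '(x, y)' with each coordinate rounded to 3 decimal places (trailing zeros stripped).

Executing turtle program step by step:
Start: pos=(0,0), heading=0, pen down
LT 90: heading 0 -> 90
FD 16: (0,0) -> (0,16) [heading=90, draw]
LT 72: heading 90 -> 162
RT 30: heading 162 -> 132
RT 90: heading 132 -> 42
FD 8: (0,16) -> (5.945,21.353) [heading=42, draw]
RT 108: heading 42 -> 294
Final: pos=(5.945,21.353), heading=294, 2 segment(s) drawn
Waypoints (3 total):
(0, 0)
(0, 16)
(5.945, 21.353)

Answer: (0, 0)
(0, 16)
(5.945, 21.353)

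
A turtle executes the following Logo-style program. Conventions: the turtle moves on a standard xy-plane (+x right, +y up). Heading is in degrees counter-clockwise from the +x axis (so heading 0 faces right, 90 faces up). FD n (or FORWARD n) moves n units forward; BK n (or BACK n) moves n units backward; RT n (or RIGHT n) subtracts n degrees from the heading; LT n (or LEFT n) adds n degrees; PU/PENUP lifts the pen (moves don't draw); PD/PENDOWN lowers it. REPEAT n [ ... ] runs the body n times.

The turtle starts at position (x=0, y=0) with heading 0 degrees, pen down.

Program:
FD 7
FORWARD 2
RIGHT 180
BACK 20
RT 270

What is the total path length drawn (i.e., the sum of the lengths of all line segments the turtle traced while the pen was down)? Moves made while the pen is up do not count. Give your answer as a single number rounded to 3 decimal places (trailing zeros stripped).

Executing turtle program step by step:
Start: pos=(0,0), heading=0, pen down
FD 7: (0,0) -> (7,0) [heading=0, draw]
FD 2: (7,0) -> (9,0) [heading=0, draw]
RT 180: heading 0 -> 180
BK 20: (9,0) -> (29,0) [heading=180, draw]
RT 270: heading 180 -> 270
Final: pos=(29,0), heading=270, 3 segment(s) drawn

Segment lengths:
  seg 1: (0,0) -> (7,0), length = 7
  seg 2: (7,0) -> (9,0), length = 2
  seg 3: (9,0) -> (29,0), length = 20
Total = 29

Answer: 29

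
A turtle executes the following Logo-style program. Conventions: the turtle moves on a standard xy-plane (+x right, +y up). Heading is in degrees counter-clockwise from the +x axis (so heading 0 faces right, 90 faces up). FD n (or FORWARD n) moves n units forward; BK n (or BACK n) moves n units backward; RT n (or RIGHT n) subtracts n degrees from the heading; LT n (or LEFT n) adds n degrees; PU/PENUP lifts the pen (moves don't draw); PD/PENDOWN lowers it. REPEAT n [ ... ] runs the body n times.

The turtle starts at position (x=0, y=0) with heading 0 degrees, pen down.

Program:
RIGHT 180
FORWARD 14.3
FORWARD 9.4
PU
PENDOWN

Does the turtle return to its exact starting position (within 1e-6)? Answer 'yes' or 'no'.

Answer: no

Derivation:
Executing turtle program step by step:
Start: pos=(0,0), heading=0, pen down
RT 180: heading 0 -> 180
FD 14.3: (0,0) -> (-14.3,0) [heading=180, draw]
FD 9.4: (-14.3,0) -> (-23.7,0) [heading=180, draw]
PU: pen up
PD: pen down
Final: pos=(-23.7,0), heading=180, 2 segment(s) drawn

Start position: (0, 0)
Final position: (-23.7, 0)
Distance = 23.7; >= 1e-6 -> NOT closed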